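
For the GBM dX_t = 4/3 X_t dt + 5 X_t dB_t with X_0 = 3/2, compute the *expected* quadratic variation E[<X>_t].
E[<X>_t] = 675*exp(83*t/3)/332 - 675/332

<X>_t = int_0^t (5 * X_s)^2 ds. Taking expectation inside the integral: E[<X>_t] = 5^2 * int_0^t E[X_s^2] ds. For GBM, E[X_s^2] = x_0^2 * exp((2 mu + sigma^2) s). Integrating:
  E[<X>_t] = 5^2 * (3/2)^2 * (exp((2*(4/3) + 5^2) t) - 1) / (2*(4/3) + 5^2)
           = 5^2 * (3/2)^2 * (exp((83/3) t) - 1) / (83/3) = 675*exp(83*t/3)/332 - 675/332.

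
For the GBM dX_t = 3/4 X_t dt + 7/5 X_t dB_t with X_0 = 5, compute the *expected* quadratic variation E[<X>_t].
E[<X>_t] = 2450*exp(173*t/50)/173 - 2450/173

<X>_t = int_0^t ((7/5) * X_s)^2 ds. Taking expectation inside the integral: E[<X>_t] = (7/5)^2 * int_0^t E[X_s^2] ds. For GBM, E[X_s^2] = x_0^2 * exp((2 mu + sigma^2) s). Integrating:
  E[<X>_t] = (7/5)^2 * 5^2 * (exp((2*(3/4) + (7/5)^2) t) - 1) / (2*(3/4) + (7/5)^2)
           = (7/5)^2 * 5^2 * (exp((173/50) t) - 1) / (173/50) = 2450*exp(173*t/50)/173 - 2450/173.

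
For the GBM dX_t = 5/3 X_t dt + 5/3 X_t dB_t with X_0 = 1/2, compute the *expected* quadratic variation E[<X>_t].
E[<X>_t] = 5*exp(55*t/9)/44 - 5/44

<X>_t = int_0^t ((5/3) * X_s)^2 ds. Taking expectation inside the integral: E[<X>_t] = (5/3)^2 * int_0^t E[X_s^2] ds. For GBM, E[X_s^2] = x_0^2 * exp((2 mu + sigma^2) s). Integrating:
  E[<X>_t] = (5/3)^2 * (1/2)^2 * (exp((2*(5/3) + (5/3)^2) t) - 1) / (2*(5/3) + (5/3)^2)
           = (5/3)^2 * (1/2)^2 * (exp((55/9) t) - 1) / (55/9) = 5*exp(55*t/9)/44 - 5/44.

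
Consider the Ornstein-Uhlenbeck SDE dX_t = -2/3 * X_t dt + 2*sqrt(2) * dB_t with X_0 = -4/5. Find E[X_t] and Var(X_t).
E[X_t] = -4*exp(-2*t/3)/5; Var(X_t) = 6 - 6*exp(-4*t/3)

The OU SDE dX = -theta X dt + sigma dB admits the integrating factor exp(theta t): d(exp(theta t) X_t) = sigma exp(theta t) dB_t. Integrating from 0 to t:
  X_t = x_0 * exp(-theta t) + sigma * int_0^t exp(-theta (t-s)) dB_s.
The Itô integral has mean 0 and (by the Itô isometry) variance sigma^2 * int_0^t exp(-2 theta (t - s)) ds = sigma^2 * (1 - exp(-2 theta t)) / (2 theta).
With theta = 2/3, sigma = 2*sqrt(2), x_0 = -4/5:
  E[X_t] = -4/5 * exp(-2/3 t) = -4*exp(-2*t/3)/5
  Var(X_t) = (2*sqrt(2))^2 * (1 - exp(-2*2/3 t)) / (2 * 2/3) = 6 - 6*exp(-4*t/3).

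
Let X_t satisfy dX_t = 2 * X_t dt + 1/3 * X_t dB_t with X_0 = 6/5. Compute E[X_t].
E[X_t] = 6*exp(2*t)/5

For GBM dX = mu X dt + sigma X dB with X_0 = x_0, apply Itô to Y = log X: dY = (mu - sigma^2/2) dt + sigma dB, so Y_t = log(x_0) + (mu - sigma^2/2) t + sigma B_t and hence X_t = x_0 * exp((mu - sigma^2/2) t + sigma B_t).
With mu = 2, sigma = 1/3, x_0 = 6/5, this gives:
  X_t = 6/5 * exp((35/18) * t + (1/3) * B_t).
Since sigma*B_t ~ Normal(0, sigma^2 t), E[exp(sigma*B_t)] = exp(sigma^2 t / 2); so E[X_t] = x_0 * exp((mu - sigma^2/2) t) * exp(sigma^2 t / 2) = x_0 * exp(mu t) = 6*exp(2*t)/5.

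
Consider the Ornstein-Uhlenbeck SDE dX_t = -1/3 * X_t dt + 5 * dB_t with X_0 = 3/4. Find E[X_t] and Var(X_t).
E[X_t] = 3*exp(-t/3)/4; Var(X_t) = 75/2 - 75*exp(-2*t/3)/2

The OU SDE dX = -theta X dt + sigma dB admits the integrating factor exp(theta t): d(exp(theta t) X_t) = sigma exp(theta t) dB_t. Integrating from 0 to t:
  X_t = x_0 * exp(-theta t) + sigma * int_0^t exp(-theta (t-s)) dB_s.
The Itô integral has mean 0 and (by the Itô isometry) variance sigma^2 * int_0^t exp(-2 theta (t - s)) ds = sigma^2 * (1 - exp(-2 theta t)) / (2 theta).
With theta = 1/3, sigma = 5, x_0 = 3/4:
  E[X_t] = 3/4 * exp(-1/3 t) = 3*exp(-t/3)/4
  Var(X_t) = (5)^2 * (1 - exp(-2*1/3 t)) / (2 * 1/3) = 75/2 - 75*exp(-2*t/3)/2.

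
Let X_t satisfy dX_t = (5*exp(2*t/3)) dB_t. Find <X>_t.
<X>_t = 75*exp(4*t/3)/4 - 75/4

For an Itô process dX_t = a(t) dt + b(t) dB_t, the quadratic variation is <X>_t = int_0^t b(s)^2 ds (the drift term does not contribute). Here b(s) = 5*exp(2*s/3), so
  b(s)^2 = 25*exp(4*s/3).
Integrating from 0 to t:
  <X>_t = int_0^t (25*exp(4*s/3)) ds = 75*exp(4*t/3)/4 - 75/4.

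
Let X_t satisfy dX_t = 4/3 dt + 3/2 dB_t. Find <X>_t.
<X>_t = 9*t/4

For an Itô process dX_t = a(t) dt + b(t) dB_t, the quadratic variation is <X>_t = int_0^t b(s)^2 ds (the drift term does not contribute). Here b(s) = 3/2, so
  b(s)^2 = 9/4.
Integrating from 0 to t:
  <X>_t = int_0^t (9/4) ds = 9*t/4.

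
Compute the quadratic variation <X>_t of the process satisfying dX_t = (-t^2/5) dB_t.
<X>_t = t^5/125

For an Itô process dX_t = a(t) dt + b(t) dB_t, the quadratic variation is <X>_t = int_0^t b(s)^2 ds (the drift term does not contribute). Here b(s) = -s^2/5, so
  b(s)^2 = s^4/25.
Integrating from 0 to t:
  <X>_t = int_0^t (s^4/25) ds = t^5/125.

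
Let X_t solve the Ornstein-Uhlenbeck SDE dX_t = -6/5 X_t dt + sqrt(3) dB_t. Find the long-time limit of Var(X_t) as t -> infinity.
lim Var(X_t) = 5/4

The OU SDE dX = -theta X dt + sigma dB admits the integrating factor exp(theta t): d(exp(theta t) X_t) = sigma exp(theta t) dB_t. Integrating from 0 to t gives X_t = x_0 * exp(-theta t) + sigma * int_0^t exp(-theta (t-s)) dB_s for any initial x_0. The Itô integral has variance (by the Itô isometry) sigma^2 * int_0^t exp(-2 theta (t - s)) ds = sigma^2 * (1 - exp(-2 theta t)) / (2 theta), independent of x_0.
With theta = 6/5, sigma = sqrt(3):
  Var(X_t) = (sqrt(3))^2 * (1 - exp(-2*6/5 t)) / (2 * 6/5) = 5/4 - 5*exp(-12*t/5)/4.
As t -> infinity, exp(-2*6/5 t) -> 0, so the stationary variance is sigma^2 / (2 theta) = 5/4.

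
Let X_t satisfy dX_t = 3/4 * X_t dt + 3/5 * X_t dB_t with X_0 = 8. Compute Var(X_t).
Var(X_t) = 64*(exp(9*t/25) - 1)*exp(3*t/2)

For GBM dX = mu X dt + sigma X dB with X_0 = x_0, apply Itô to Y = log X: dY = (mu - sigma^2/2) dt + sigma dB, so Y_t = log(x_0) + (mu - sigma^2/2) t + sigma B_t and hence X_t = x_0 * exp((mu - sigma^2/2) t + sigma B_t).
With mu = 3/4, sigma = 3/5, x_0 = 8, this gives:
  X_t = 8 * exp((57/100) * t + (3/5) * B_t).
Since sigma*B_t ~ Normal(0, sigma^2 t), E[exp(sigma*B_t)] = exp(sigma^2 t / 2); so E[X_t] = x_0 * exp((mu - sigma^2/2) t) * exp(sigma^2 t / 2) = x_0 * exp(mu t) = 8*exp(3*t/4).
Var(X_t) = E[X_t^2] - (E[X_t])^2 = x_0^2 * exp(2 mu t) * (exp(sigma^2 t) - 1) = 64*(exp(9*t/25) - 1)*exp(3*t/2).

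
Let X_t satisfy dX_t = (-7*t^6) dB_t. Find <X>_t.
<X>_t = 49*t^13/13

For an Itô process dX_t = a(t) dt + b(t) dB_t, the quadratic variation is <X>_t = int_0^t b(s)^2 ds (the drift term does not contribute). Here b(s) = -7*s^6, so
  b(s)^2 = 49*s^12.
Integrating from 0 to t:
  <X>_t = int_0^t (49*s^12) ds = 49*t^13/13.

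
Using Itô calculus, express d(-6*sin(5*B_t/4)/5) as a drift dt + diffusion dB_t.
d(-6*sin(5*B_t/4)/5) = (15*sin(5*B_t/4)/16) dt + (-3*cos(5*B_t/4)/2) dB_t

Itô's formula for f(B_t) gives d f(B_t) = f'(B_t) dB_t + (1/2) f''(B_t) dt. Compute derivatives of f(x) = -6*sin(5*x/4)/5:
  f'(x)  = -3*cos(5*x/4)/2
  f''(x) = 15*sin(5*x/4)/8
Substitute x = B_t and multiply the f'' term by 1/2:
  drift     = (1/2) * (15*sin(5*x/4)/8) evaluated at B_t = 15*sin(5*B_t/4)/16
  diffusion = (-3*cos(5*x/4)/2) evaluated at B_t = -3*cos(5*B_t/4)/2
Therefore d(-6*sin(5*B_t/4)/5) = (15*sin(5*B_t/4)/16) dt + (-3*cos(5*B_t/4)/2) dB_t.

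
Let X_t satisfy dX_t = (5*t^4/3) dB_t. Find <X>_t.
<X>_t = 25*t^9/81

For an Itô process dX_t = a(t) dt + b(t) dB_t, the quadratic variation is <X>_t = int_0^t b(s)^2 ds (the drift term does not contribute). Here b(s) = 5*s^4/3, so
  b(s)^2 = 25*s^8/9.
Integrating from 0 to t:
  <X>_t = int_0^t (25*s^8/9) ds = 25*t^9/81.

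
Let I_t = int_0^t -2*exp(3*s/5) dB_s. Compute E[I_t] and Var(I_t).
E[I_t] = 0; Var(I_t) = 10*exp(6*t/5)/3 - 10/3

The Itô integral of a deterministic integrand f(s) has mean 0 because each increment f(s) * (B_{s+ds} - B_s) has mean 0. By the Itô isometry:
  Var( int_0^t f(s) dB_s ) = E[ (int_0^t f(s) dB_s)^2 ] = int_0^t f(s)^2 ds.
Here f(s) = -2*exp(3*s/5), so f(s)^2 = 4*exp(6*s/5). Integrate:
  int_0^t (4*exp(6*s/5)) ds = 10*exp(6*t/5)/3 - 10/3.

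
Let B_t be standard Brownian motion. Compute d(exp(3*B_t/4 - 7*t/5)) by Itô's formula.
d(exp(3*B_t/4 - 7*t/5)) = (-179*exp(3*B_t/4 - 7*t/5)/160) dt + (3*exp(3*B_t/4 - 7*t/5)/4) dB_t

Itô's formula for f(t, x): d f(t, B_t) = (f_t + (1/2) f_xx) dt + f_x dB_t. Compute partials of f(t, x) = exp(-7*t/5 + 3*x/4):
  f_t(t,x)  = -7*exp(-7*t/5 + 3*x/4)/5
  f_x(t,x)  = 3*exp(-7*t/5 + 3*x/4)/4
  f_xx(t,x) = 9*exp(-7*t/5 + 3*x/4)/16
Assemble drift = f_t + (1/2) f_xx = -179*exp(-7*t/5 + 3*x/4)/160 and diffusion = f_x = 3*exp(-7*t/5 + 3*x/4)/4. Substituting x = B_t:
  d(exp(3*B_t/4 - 7*t/5)) = (-179*exp(3*B_t/4 - 7*t/5)/160) dt + (3*exp(3*B_t/4 - 7*t/5)/4) dB_t.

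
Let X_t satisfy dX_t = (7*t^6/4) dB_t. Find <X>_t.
<X>_t = 49*t^13/208

For an Itô process dX_t = a(t) dt + b(t) dB_t, the quadratic variation is <X>_t = int_0^t b(s)^2 ds (the drift term does not contribute). Here b(s) = 7*s^6/4, so
  b(s)^2 = 49*s^12/16.
Integrating from 0 to t:
  <X>_t = int_0^t (49*s^12/16) ds = 49*t^13/208.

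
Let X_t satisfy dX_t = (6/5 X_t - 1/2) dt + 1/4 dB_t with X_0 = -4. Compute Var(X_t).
Var(X_t) = 5*exp(12*t/5)/192 - 5/192

The variance V(t) = Var(X_t) satisfies V'(t) = 2 a V(t) + c^2 with V(0) = 0 (drift coefficient is linear in X, diffusion is constant). With a = 6/5, c = 1/4, the solution is
  V(t) = (c^2 / (2 a)) * (exp(2 a t) - 1)
       = ((1/4)^2 / (2*(6/5))) * (exp((12/5) t) - 1)
       = 5*exp(12*t/5)/192 - 5/192.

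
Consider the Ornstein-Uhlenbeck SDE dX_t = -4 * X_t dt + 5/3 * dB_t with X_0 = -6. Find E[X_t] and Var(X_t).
E[X_t] = -6*exp(-4*t); Var(X_t) = 25/72 - 25*exp(-8*t)/72

The OU SDE dX = -theta X dt + sigma dB admits the integrating factor exp(theta t): d(exp(theta t) X_t) = sigma exp(theta t) dB_t. Integrating from 0 to t:
  X_t = x_0 * exp(-theta t) + sigma * int_0^t exp(-theta (t-s)) dB_s.
The Itô integral has mean 0 and (by the Itô isometry) variance sigma^2 * int_0^t exp(-2 theta (t - s)) ds = sigma^2 * (1 - exp(-2 theta t)) / (2 theta).
With theta = 4, sigma = 5/3, x_0 = -6:
  E[X_t] = -6 * exp(-4 t) = -6*exp(-4*t)
  Var(X_t) = (5/3)^2 * (1 - exp(-2*4 t)) / (2 * 4) = 25/72 - 25*exp(-8*t)/72.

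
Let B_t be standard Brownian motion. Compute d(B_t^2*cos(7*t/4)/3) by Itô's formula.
d(B_t^2*cos(7*t/4)/3) = (-7*B_t^2*sin(7*t/4)/12 + cos(7*t/4)/3) dt + (2*B_t*cos(7*t/4)/3) dB_t

Itô's formula for f(t, x): d f(t, B_t) = (f_t + (1/2) f_xx) dt + f_x dB_t. Compute partials of f(t, x) = x^2*cos(7*t/4)/3:
  f_t(t,x)  = -7*x^2*sin(7*t/4)/12
  f_x(t,x)  = 2*x*cos(7*t/4)/3
  f_xx(t,x) = 2*cos(7*t/4)/3
Assemble drift = f_t + (1/2) f_xx = -7*x^2*sin(7*t/4)/12 + cos(7*t/4)/3 and diffusion = f_x = 2*x*cos(7*t/4)/3. Substituting x = B_t:
  d(B_t^2*cos(7*t/4)/3) = (-7*B_t^2*sin(7*t/4)/12 + cos(7*t/4)/3) dt + (2*B_t*cos(7*t/4)/3) dB_t.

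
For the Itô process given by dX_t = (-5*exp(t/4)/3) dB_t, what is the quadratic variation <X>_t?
<X>_t = 50*exp(t/2)/9 - 50/9

For an Itô process dX_t = a(t) dt + b(t) dB_t, the quadratic variation is <X>_t = int_0^t b(s)^2 ds (the drift term does not contribute). Here b(s) = -5*exp(s/4)/3, so
  b(s)^2 = 25*exp(s/2)/9.
Integrating from 0 to t:
  <X>_t = int_0^t (25*exp(s/2)/9) ds = 50*exp(t/2)/9 - 50/9.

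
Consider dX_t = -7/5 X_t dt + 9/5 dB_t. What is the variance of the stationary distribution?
lim Var(X_t) = 81/70

The OU SDE dX = -theta X dt + sigma dB admits the integrating factor exp(theta t): d(exp(theta t) X_t) = sigma exp(theta t) dB_t. Integrating from 0 to t gives X_t = x_0 * exp(-theta t) + sigma * int_0^t exp(-theta (t-s)) dB_s for any initial x_0. The Itô integral has variance (by the Itô isometry) sigma^2 * int_0^t exp(-2 theta (t - s)) ds = sigma^2 * (1 - exp(-2 theta t)) / (2 theta), independent of x_0.
With theta = 7/5, sigma = 9/5:
  Var(X_t) = (9/5)^2 * (1 - exp(-2*7/5 t)) / (2 * 7/5) = 81/70 - 81*exp(-14*t/5)/70.
As t -> infinity, exp(-2*7/5 t) -> 0, so the stationary variance is sigma^2 / (2 theta) = 81/70.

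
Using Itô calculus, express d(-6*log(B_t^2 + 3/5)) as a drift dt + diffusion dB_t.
d(-6*log(B_t^2 + 3/5)) = (30*(5*B_t^2 - 3)/(5*B_t^2 + 3)^2) dt + (-60*B_t/(5*B_t^2 + 3)) dB_t

Itô's formula for f(B_t) gives d f(B_t) = f'(B_t) dB_t + (1/2) f''(B_t) dt. Compute derivatives of f(x) = -6*log(x^2 + 3/5):
  f'(x)  = -60*x/(5*x^2 + 3)
  f''(x) = 60*(5*x^2 - 3)/(5*x^2 + 3)^2
Substitute x = B_t and multiply the f'' term by 1/2:
  drift     = (1/2) * (60*(5*x^2 - 3)/(5*x^2 + 3)^2) evaluated at B_t = 30*(5*B_t^2 - 3)/(5*B_t^2 + 3)^2
  diffusion = (-60*x/(5*x^2 + 3)) evaluated at B_t = -60*B_t/(5*B_t^2 + 3)
Therefore d(-6*log(B_t^2 + 3/5)) = (30*(5*B_t^2 - 3)/(5*B_t^2 + 3)^2) dt + (-60*B_t/(5*B_t^2 + 3)) dB_t.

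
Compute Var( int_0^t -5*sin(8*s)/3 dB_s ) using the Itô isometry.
Var = 25*t/18 - 25*sin(8*t)*cos(8*t)/144

The Itô integral of a deterministic integrand f(s) has mean 0 because each increment f(s) * (B_{s+ds} - B_s) has mean 0. By the Itô isometry:
  Var( int_0^t f(s) dB_s ) = E[ (int_0^t f(s) dB_s)^2 ] = int_0^t f(s)^2 ds.
Here f(s) = -5*sin(8*s)/3, so f(s)^2 = 25*sin(8*s)^2/9. Integrate:
  int_0^t (25*sin(8*s)^2/9) ds = 25*t/18 - 25*sin(8*t)*cos(8*t)/144.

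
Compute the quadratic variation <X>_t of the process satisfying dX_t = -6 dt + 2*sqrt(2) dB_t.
<X>_t = 8*t

For an Itô process dX_t = a(t) dt + b(t) dB_t, the quadratic variation is <X>_t = int_0^t b(s)^2 ds (the drift term does not contribute). Here b(s) = 2*sqrt(2), so
  b(s)^2 = 8.
Integrating from 0 to t:
  <X>_t = int_0^t (8) ds = 8*t.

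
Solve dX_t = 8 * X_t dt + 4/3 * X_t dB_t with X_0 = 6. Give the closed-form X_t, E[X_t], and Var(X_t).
X_t = 6 * exp((64/9) t + (4/3) B_t); E[X_t] = 6*exp(8*t); Var(X_t) = 36*(exp(16*t/9) - 1)*exp(16*t)

For GBM dX = mu X dt + sigma X dB with X_0 = x_0, apply Itô to Y = log X: dY = (mu - sigma^2/2) dt + sigma dB, so Y_t = log(x_0) + (mu - sigma^2/2) t + sigma B_t and hence X_t = x_0 * exp((mu - sigma^2/2) t + sigma B_t).
With mu = 8, sigma = 4/3, x_0 = 6, this gives:
  X_t = 6 * exp((64/9) * t + (4/3) * B_t).
Since sigma*B_t ~ Normal(0, sigma^2 t), E[exp(sigma*B_t)] = exp(sigma^2 t / 2); so E[X_t] = x_0 * exp((mu - sigma^2/2) t) * exp(sigma^2 t / 2) = x_0 * exp(mu t) = 6*exp(8*t).
Var(X_t) = E[X_t^2] - (E[X_t])^2 = x_0^2 * exp(2 mu t) * (exp(sigma^2 t) - 1) = 36*(exp(16*t/9) - 1)*exp(16*t).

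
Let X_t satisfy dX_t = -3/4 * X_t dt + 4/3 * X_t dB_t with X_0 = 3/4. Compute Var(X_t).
Var(X_t) = (9*exp(16*t/9) - 9)*exp(-3*t/2)/16

For GBM dX = mu X dt + sigma X dB with X_0 = x_0, apply Itô to Y = log X: dY = (mu - sigma^2/2) dt + sigma dB, so Y_t = log(x_0) + (mu - sigma^2/2) t + sigma B_t and hence X_t = x_0 * exp((mu - sigma^2/2) t + sigma B_t).
With mu = -3/4, sigma = 4/3, x_0 = 3/4, this gives:
  X_t = 3/4 * exp((-59/36) * t + (4/3) * B_t).
Since sigma*B_t ~ Normal(0, sigma^2 t), E[exp(sigma*B_t)] = exp(sigma^2 t / 2); so E[X_t] = x_0 * exp((mu - sigma^2/2) t) * exp(sigma^2 t / 2) = x_0 * exp(mu t) = 3*exp(-3*t/4)/4.
Var(X_t) = E[X_t^2] - (E[X_t])^2 = x_0^2 * exp(2 mu t) * (exp(sigma^2 t) - 1) = (9*exp(16*t/9) - 9)*exp(-3*t/2)/16.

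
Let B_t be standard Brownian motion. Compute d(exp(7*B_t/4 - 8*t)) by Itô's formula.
d(exp(7*B_t/4 - 8*t)) = (-207*exp(7*B_t/4 - 8*t)/32) dt + (7*exp(7*B_t/4 - 8*t)/4) dB_t

Itô's formula for f(t, x): d f(t, B_t) = (f_t + (1/2) f_xx) dt + f_x dB_t. Compute partials of f(t, x) = exp(-8*t + 7*x/4):
  f_t(t,x)  = -8*exp(-8*t + 7*x/4)
  f_x(t,x)  = 7*exp(-8*t + 7*x/4)/4
  f_xx(t,x) = 49*exp(-8*t + 7*x/4)/16
Assemble drift = f_t + (1/2) f_xx = -207*exp(-8*t + 7*x/4)/32 and diffusion = f_x = 7*exp(-8*t + 7*x/4)/4. Substituting x = B_t:
  d(exp(7*B_t/4 - 8*t)) = (-207*exp(7*B_t/4 - 8*t)/32) dt + (7*exp(7*B_t/4 - 8*t)/4) dB_t.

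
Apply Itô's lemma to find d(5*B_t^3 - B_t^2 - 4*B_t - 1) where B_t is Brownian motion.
d(5*B_t^3 - B_t^2 - 4*B_t - 1) = (15*B_t - 1) dt + (15*B_t^2 - 2*B_t - 4) dB_t

Itô's formula for f(B_t) gives d f(B_t) = f'(B_t) dB_t + (1/2) f''(B_t) dt. Compute derivatives of f(x) = 5*x^3 - x^2 - 4*x - 1:
  f'(x)  = 15*x^2 - 2*x - 4
  f''(x) = 30*x - 2
Substitute x = B_t and multiply the f'' term by 1/2:
  drift     = (1/2) * (30*x - 2) evaluated at B_t = 15*B_t - 1
  diffusion = (15*x^2 - 2*x - 4) evaluated at B_t = 15*B_t^2 - 2*B_t - 4
Therefore d(5*B_t^3 - B_t^2 - 4*B_t - 1) = (15*B_t - 1) dt + (15*B_t^2 - 2*B_t - 4) dB_t.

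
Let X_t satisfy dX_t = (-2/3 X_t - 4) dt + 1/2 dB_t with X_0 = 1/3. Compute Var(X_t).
Var(X_t) = 3/16 - 3*exp(-4*t/3)/16

The variance V(t) = Var(X_t) satisfies V'(t) = 2 a V(t) + c^2 with V(0) = 0 (drift coefficient is linear in X, diffusion is constant). With a = -2/3, c = 1/2, the solution is
  V(t) = (c^2 / (2 a)) * (exp(2 a t) - 1)
       = ((1/2)^2 / (2*(-2/3))) * (exp((-4/3) t) - 1)
       = 3/16 - 3*exp(-4*t/3)/16.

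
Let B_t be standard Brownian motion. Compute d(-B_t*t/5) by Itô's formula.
d(-B_t*t/5) = (-B_t/5) dt + (-t/5) dB_t

Itô's formula for f(t, x): d f(t, B_t) = (f_t + (1/2) f_xx) dt + f_x dB_t. Compute partials of f(t, x) = -t*x/5:
  f_t(t,x)  = -x/5
  f_x(t,x)  = -t/5
  f_xx(t,x) = 0
Assemble drift = f_t + (1/2) f_xx = -x/5 and diffusion = f_x = -t/5. Substituting x = B_t:
  d(-B_t*t/5) = (-B_t/5) dt + (-t/5) dB_t.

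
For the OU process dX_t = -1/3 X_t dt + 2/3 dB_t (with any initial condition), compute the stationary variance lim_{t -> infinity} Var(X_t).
lim Var(X_t) = 2/3

The OU SDE dX = -theta X dt + sigma dB admits the integrating factor exp(theta t): d(exp(theta t) X_t) = sigma exp(theta t) dB_t. Integrating from 0 to t gives X_t = x_0 * exp(-theta t) + sigma * int_0^t exp(-theta (t-s)) dB_s for any initial x_0. The Itô integral has variance (by the Itô isometry) sigma^2 * int_0^t exp(-2 theta (t - s)) ds = sigma^2 * (1 - exp(-2 theta t)) / (2 theta), independent of x_0.
With theta = 1/3, sigma = 2/3:
  Var(X_t) = (2/3)^2 * (1 - exp(-2*1/3 t)) / (2 * 1/3) = 2/3 - 2*exp(-2*t/3)/3.
As t -> infinity, exp(-2*1/3 t) -> 0, so the stationary variance is sigma^2 / (2 theta) = 2/3.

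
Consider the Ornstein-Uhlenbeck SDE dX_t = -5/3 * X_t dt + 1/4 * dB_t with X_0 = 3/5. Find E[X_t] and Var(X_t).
E[X_t] = 3*exp(-5*t/3)/5; Var(X_t) = 3/160 - 3*exp(-10*t/3)/160

The OU SDE dX = -theta X dt + sigma dB admits the integrating factor exp(theta t): d(exp(theta t) X_t) = sigma exp(theta t) dB_t. Integrating from 0 to t:
  X_t = x_0 * exp(-theta t) + sigma * int_0^t exp(-theta (t-s)) dB_s.
The Itô integral has mean 0 and (by the Itô isometry) variance sigma^2 * int_0^t exp(-2 theta (t - s)) ds = sigma^2 * (1 - exp(-2 theta t)) / (2 theta).
With theta = 5/3, sigma = 1/4, x_0 = 3/5:
  E[X_t] = 3/5 * exp(-5/3 t) = 3*exp(-5*t/3)/5
  Var(X_t) = (1/4)^2 * (1 - exp(-2*5/3 t)) / (2 * 5/3) = 3/160 - 3*exp(-10*t/3)/160.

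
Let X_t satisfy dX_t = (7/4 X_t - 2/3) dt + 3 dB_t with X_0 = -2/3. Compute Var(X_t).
Var(X_t) = 18*exp(7*t/2)/7 - 18/7

The variance V(t) = Var(X_t) satisfies V'(t) = 2 a V(t) + c^2 with V(0) = 0 (drift coefficient is linear in X, diffusion is constant). With a = 7/4, c = 3, the solution is
  V(t) = (c^2 / (2 a)) * (exp(2 a t) - 1)
       = (3^2 / (2*(7/4))) * (exp((7/2) t) - 1)
       = 18*exp(7*t/2)/7 - 18/7.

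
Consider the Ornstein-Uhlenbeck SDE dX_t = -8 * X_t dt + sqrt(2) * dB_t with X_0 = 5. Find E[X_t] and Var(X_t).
E[X_t] = 5*exp(-8*t); Var(X_t) = 1/8 - exp(-16*t)/8

The OU SDE dX = -theta X dt + sigma dB admits the integrating factor exp(theta t): d(exp(theta t) X_t) = sigma exp(theta t) dB_t. Integrating from 0 to t:
  X_t = x_0 * exp(-theta t) + sigma * int_0^t exp(-theta (t-s)) dB_s.
The Itô integral has mean 0 and (by the Itô isometry) variance sigma^2 * int_0^t exp(-2 theta (t - s)) ds = sigma^2 * (1 - exp(-2 theta t)) / (2 theta).
With theta = 8, sigma = sqrt(2), x_0 = 5:
  E[X_t] = 5 * exp(-8 t) = 5*exp(-8*t)
  Var(X_t) = (sqrt(2))^2 * (1 - exp(-2*8 t)) / (2 * 8) = 1/8 - exp(-16*t)/8.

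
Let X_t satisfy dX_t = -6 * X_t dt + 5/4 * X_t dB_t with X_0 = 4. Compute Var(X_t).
Var(X_t) = (16*exp(25*t/16) - 16)*exp(-12*t)

For GBM dX = mu X dt + sigma X dB with X_0 = x_0, apply Itô to Y = log X: dY = (mu - sigma^2/2) dt + sigma dB, so Y_t = log(x_0) + (mu - sigma^2/2) t + sigma B_t and hence X_t = x_0 * exp((mu - sigma^2/2) t + sigma B_t).
With mu = -6, sigma = 5/4, x_0 = 4, this gives:
  X_t = 4 * exp((-217/32) * t + (5/4) * B_t).
Since sigma*B_t ~ Normal(0, sigma^2 t), E[exp(sigma*B_t)] = exp(sigma^2 t / 2); so E[X_t] = x_0 * exp((mu - sigma^2/2) t) * exp(sigma^2 t / 2) = x_0 * exp(mu t) = 4*exp(-6*t).
Var(X_t) = E[X_t^2] - (E[X_t])^2 = x_0^2 * exp(2 mu t) * (exp(sigma^2 t) - 1) = (16*exp(25*t/16) - 16)*exp(-12*t).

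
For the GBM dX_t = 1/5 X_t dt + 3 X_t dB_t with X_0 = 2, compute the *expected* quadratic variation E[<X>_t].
E[<X>_t] = 180*exp(47*t/5)/47 - 180/47

<X>_t = int_0^t (3 * X_s)^2 ds. Taking expectation inside the integral: E[<X>_t] = 3^2 * int_0^t E[X_s^2] ds. For GBM, E[X_s^2] = x_0^2 * exp((2 mu + sigma^2) s). Integrating:
  E[<X>_t] = 3^2 * 2^2 * (exp((2*(1/5) + 3^2) t) - 1) / (2*(1/5) + 3^2)
           = 3^2 * 2^2 * (exp((47/5) t) - 1) / (47/5) = 180*exp(47*t/5)/47 - 180/47.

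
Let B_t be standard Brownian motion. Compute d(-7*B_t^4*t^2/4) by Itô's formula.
d(-7*B_t^4*t^2/4) = (7*B_t^2*t*(-B_t^2 - 3*t)/2) dt + (-7*B_t^3*t^2) dB_t

Itô's formula for f(t, x): d f(t, B_t) = (f_t + (1/2) f_xx) dt + f_x dB_t. Compute partials of f(t, x) = -7*t^2*x^4/4:
  f_t(t,x)  = -7*t*x^4/2
  f_x(t,x)  = -7*t^2*x^3
  f_xx(t,x) = -21*t^2*x^2
Assemble drift = f_t + (1/2) f_xx = 7*t*x^2*(-3*t - x^2)/2 and diffusion = f_x = -7*t^2*x^3. Substituting x = B_t:
  d(-7*B_t^4*t^2/4) = (7*B_t^2*t*(-B_t^2 - 3*t)/2) dt + (-7*B_t^3*t^2) dB_t.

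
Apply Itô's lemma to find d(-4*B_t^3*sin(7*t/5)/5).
d(-4*B_t^3*sin(7*t/5)/5) = (-4*B_t*(7*B_t^2*cos(7*t/5) + 15*sin(7*t/5))/25) dt + (-12*B_t^2*sin(7*t/5)/5) dB_t

Itô's formula for f(t, x): d f(t, B_t) = (f_t + (1/2) f_xx) dt + f_x dB_t. Compute partials of f(t, x) = -4*x^3*sin(7*t/5)/5:
  f_t(t,x)  = -28*x^3*cos(7*t/5)/25
  f_x(t,x)  = -12*x^2*sin(7*t/5)/5
  f_xx(t,x) = -24*x*sin(7*t/5)/5
Assemble drift = f_t + (1/2) f_xx = -4*x*(7*x^2*cos(7*t/5) + 15*sin(7*t/5))/25 and diffusion = f_x = -12*x^2*sin(7*t/5)/5. Substituting x = B_t:
  d(-4*B_t^3*sin(7*t/5)/5) = (-4*B_t*(7*B_t^2*cos(7*t/5) + 15*sin(7*t/5))/25) dt + (-12*B_t^2*sin(7*t/5)/5) dB_t.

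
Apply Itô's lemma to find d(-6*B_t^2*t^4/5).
d(-6*B_t^2*t^4/5) = (6*t^3*(-4*B_t^2 - t)/5) dt + (-12*B_t*t^4/5) dB_t

Itô's formula for f(t, x): d f(t, B_t) = (f_t + (1/2) f_xx) dt + f_x dB_t. Compute partials of f(t, x) = -6*t^4*x^2/5:
  f_t(t,x)  = -24*t^3*x^2/5
  f_x(t,x)  = -12*t^4*x/5
  f_xx(t,x) = -12*t^4/5
Assemble drift = f_t + (1/2) f_xx = 6*t^3*(-t - 4*x^2)/5 and diffusion = f_x = -12*t^4*x/5. Substituting x = B_t:
  d(-6*B_t^2*t^4/5) = (6*t^3*(-4*B_t^2 - t)/5) dt + (-12*B_t*t^4/5) dB_t.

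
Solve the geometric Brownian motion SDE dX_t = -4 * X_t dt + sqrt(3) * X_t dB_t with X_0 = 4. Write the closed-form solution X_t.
X_t = 4 * exp((-11/2) * t + (sqrt(3)) * B_t)

For GBM dX = mu X dt + sigma X dB with X_0 = x_0, apply Itô to Y = log X: dY = (mu - sigma^2/2) dt + sigma dB, so Y_t = log(x_0) + (mu - sigma^2/2) t + sigma B_t and hence X_t = x_0 * exp((mu - sigma^2/2) t + sigma B_t).
With mu = -4, sigma = sqrt(3), x_0 = 4, this gives:
  X_t = 4 * exp((-11/2) * t + (sqrt(3)) * B_t).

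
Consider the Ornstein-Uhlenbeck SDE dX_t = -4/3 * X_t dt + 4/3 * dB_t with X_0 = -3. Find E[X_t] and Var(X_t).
E[X_t] = -3*exp(-4*t/3); Var(X_t) = 2/3 - 2*exp(-8*t/3)/3

The OU SDE dX = -theta X dt + sigma dB admits the integrating factor exp(theta t): d(exp(theta t) X_t) = sigma exp(theta t) dB_t. Integrating from 0 to t:
  X_t = x_0 * exp(-theta t) + sigma * int_0^t exp(-theta (t-s)) dB_s.
The Itô integral has mean 0 and (by the Itô isometry) variance sigma^2 * int_0^t exp(-2 theta (t - s)) ds = sigma^2 * (1 - exp(-2 theta t)) / (2 theta).
With theta = 4/3, sigma = 4/3, x_0 = -3:
  E[X_t] = -3 * exp(-4/3 t) = -3*exp(-4*t/3)
  Var(X_t) = (4/3)^2 * (1 - exp(-2*4/3 t)) / (2 * 4/3) = 2/3 - 2*exp(-8*t/3)/3.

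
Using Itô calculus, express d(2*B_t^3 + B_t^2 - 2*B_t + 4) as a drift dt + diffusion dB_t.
d(2*B_t^3 + B_t^2 - 2*B_t + 4) = (6*B_t + 1) dt + (6*B_t^2 + 2*B_t - 2) dB_t

Itô's formula for f(B_t) gives d f(B_t) = f'(B_t) dB_t + (1/2) f''(B_t) dt. Compute derivatives of f(x) = 2*x^3 + x^2 - 2*x + 4:
  f'(x)  = 6*x^2 + 2*x - 2
  f''(x) = 12*x + 2
Substitute x = B_t and multiply the f'' term by 1/2:
  drift     = (1/2) * (12*x + 2) evaluated at B_t = 6*B_t + 1
  diffusion = (6*x^2 + 2*x - 2) evaluated at B_t = 6*B_t^2 + 2*B_t - 2
Therefore d(2*B_t^3 + B_t^2 - 2*B_t + 4) = (6*B_t + 1) dt + (6*B_t^2 + 2*B_t - 2) dB_t.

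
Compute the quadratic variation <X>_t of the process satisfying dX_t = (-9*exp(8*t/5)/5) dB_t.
<X>_t = 81*exp(16*t/5)/80 - 81/80

For an Itô process dX_t = a(t) dt + b(t) dB_t, the quadratic variation is <X>_t = int_0^t b(s)^2 ds (the drift term does not contribute). Here b(s) = -9*exp(8*s/5)/5, so
  b(s)^2 = 81*exp(16*s/5)/25.
Integrating from 0 to t:
  <X>_t = int_0^t (81*exp(16*s/5)/25) ds = 81*exp(16*t/5)/80 - 81/80.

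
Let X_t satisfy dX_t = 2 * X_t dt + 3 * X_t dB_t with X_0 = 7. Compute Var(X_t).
Var(X_t) = 49*(exp(9*t) - 1)*exp(4*t)

For GBM dX = mu X dt + sigma X dB with X_0 = x_0, apply Itô to Y = log X: dY = (mu - sigma^2/2) dt + sigma dB, so Y_t = log(x_0) + (mu - sigma^2/2) t + sigma B_t and hence X_t = x_0 * exp((mu - sigma^2/2) t + sigma B_t).
With mu = 2, sigma = 3, x_0 = 7, this gives:
  X_t = 7 * exp((-5/2) * t + (3) * B_t).
Since sigma*B_t ~ Normal(0, sigma^2 t), E[exp(sigma*B_t)] = exp(sigma^2 t / 2); so E[X_t] = x_0 * exp((mu - sigma^2/2) t) * exp(sigma^2 t / 2) = x_0 * exp(mu t) = 7*exp(2*t).
Var(X_t) = E[X_t^2] - (E[X_t])^2 = x_0^2 * exp(2 mu t) * (exp(sigma^2 t) - 1) = 49*(exp(9*t) - 1)*exp(4*t).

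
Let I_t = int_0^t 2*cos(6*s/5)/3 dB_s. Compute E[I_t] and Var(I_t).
E[I_t] = 0; Var(I_t) = 2*t/9 + 5*sin(12*t/5)/54

The Itô integral of a deterministic integrand f(s) has mean 0 because each increment f(s) * (B_{s+ds} - B_s) has mean 0. By the Itô isometry:
  Var( int_0^t f(s) dB_s ) = E[ (int_0^t f(s) dB_s)^2 ] = int_0^t f(s)^2 ds.
Here f(s) = 2*cos(6*s/5)/3, so f(s)^2 = 4*cos(6*s/5)^2/9. Integrate:
  int_0^t (4*cos(6*s/5)^2/9) ds = 2*t/9 + 5*sin(12*t/5)/54.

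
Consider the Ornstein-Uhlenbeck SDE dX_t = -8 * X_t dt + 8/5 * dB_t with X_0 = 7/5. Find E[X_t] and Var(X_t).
E[X_t] = 7*exp(-8*t)/5; Var(X_t) = 4/25 - 4*exp(-16*t)/25

The OU SDE dX = -theta X dt + sigma dB admits the integrating factor exp(theta t): d(exp(theta t) X_t) = sigma exp(theta t) dB_t. Integrating from 0 to t:
  X_t = x_0 * exp(-theta t) + sigma * int_0^t exp(-theta (t-s)) dB_s.
The Itô integral has mean 0 and (by the Itô isometry) variance sigma^2 * int_0^t exp(-2 theta (t - s)) ds = sigma^2 * (1 - exp(-2 theta t)) / (2 theta).
With theta = 8, sigma = 8/5, x_0 = 7/5:
  E[X_t] = 7/5 * exp(-8 t) = 7*exp(-8*t)/5
  Var(X_t) = (8/5)^2 * (1 - exp(-2*8 t)) / (2 * 8) = 4/25 - 4*exp(-16*t)/25.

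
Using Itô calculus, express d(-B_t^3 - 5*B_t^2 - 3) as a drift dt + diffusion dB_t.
d(-B_t^3 - 5*B_t^2 - 3) = (-3*B_t - 5) dt + (B_t*(-3*B_t - 10)) dB_t

Itô's formula for f(B_t) gives d f(B_t) = f'(B_t) dB_t + (1/2) f''(B_t) dt. Compute derivatives of f(x) = -x^3 - 5*x^2 - 3:
  f'(x)  = x*(-3*x - 10)
  f''(x) = -6*x - 10
Substitute x = B_t and multiply the f'' term by 1/2:
  drift     = (1/2) * (-6*x - 10) evaluated at B_t = -3*B_t - 5
  diffusion = (x*(-3*x - 10)) evaluated at B_t = B_t*(-3*B_t - 10)
Therefore d(-B_t^3 - 5*B_t^2 - 3) = (-3*B_t - 5) dt + (B_t*(-3*B_t - 10)) dB_t.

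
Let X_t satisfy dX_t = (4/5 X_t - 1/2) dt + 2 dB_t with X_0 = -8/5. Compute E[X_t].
E[X_t] = 5/8 - 89*exp(4*t/5)/40

Taking expectations and using E[dB_t] = 0, the mean m(t) = E[X_t] satisfies the ODE m'(t) = a m(t) + b with m(0) = x_0. With a = 4/5, b = -1/2, x_0 = -8/5, the solution is
  m(t) = x_0 * exp(a t) + (b/a) * (exp(a t) - 1)
       = (-8/5) * exp((4/5) t) + ((-1/2)/(4/5)) * (exp((4/5) t) - 1)
       = 5/8 - 89*exp(4*t/5)/40.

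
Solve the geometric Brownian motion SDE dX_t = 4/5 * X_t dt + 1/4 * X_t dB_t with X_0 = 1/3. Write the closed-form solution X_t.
X_t = 1/3 * exp((123/160) * t + (1/4) * B_t)

For GBM dX = mu X dt + sigma X dB with X_0 = x_0, apply Itô to Y = log X: dY = (mu - sigma^2/2) dt + sigma dB, so Y_t = log(x_0) + (mu - sigma^2/2) t + sigma B_t and hence X_t = x_0 * exp((mu - sigma^2/2) t + sigma B_t).
With mu = 4/5, sigma = 1/4, x_0 = 1/3, this gives:
  X_t = 1/3 * exp((123/160) * t + (1/4) * B_t).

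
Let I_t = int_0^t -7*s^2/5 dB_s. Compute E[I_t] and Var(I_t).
E[I_t] = 0; Var(I_t) = 49*t^5/125

The Itô integral of a deterministic integrand f(s) has mean 0 because each increment f(s) * (B_{s+ds} - B_s) has mean 0. By the Itô isometry:
  Var( int_0^t f(s) dB_s ) = E[ (int_0^t f(s) dB_s)^2 ] = int_0^t f(s)^2 ds.
Here f(s) = -7*s^2/5, so f(s)^2 = 49*s^4/25. Integrate:
  int_0^t (49*s^4/25) ds = 49*t^5/125.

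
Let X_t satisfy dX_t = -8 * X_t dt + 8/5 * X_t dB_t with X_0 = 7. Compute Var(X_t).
Var(X_t) = (49*exp(64*t/25) - 49)*exp(-16*t)

For GBM dX = mu X dt + sigma X dB with X_0 = x_0, apply Itô to Y = log X: dY = (mu - sigma^2/2) dt + sigma dB, so Y_t = log(x_0) + (mu - sigma^2/2) t + sigma B_t and hence X_t = x_0 * exp((mu - sigma^2/2) t + sigma B_t).
With mu = -8, sigma = 8/5, x_0 = 7, this gives:
  X_t = 7 * exp((-232/25) * t + (8/5) * B_t).
Since sigma*B_t ~ Normal(0, sigma^2 t), E[exp(sigma*B_t)] = exp(sigma^2 t / 2); so E[X_t] = x_0 * exp((mu - sigma^2/2) t) * exp(sigma^2 t / 2) = x_0 * exp(mu t) = 7*exp(-8*t).
Var(X_t) = E[X_t^2] - (E[X_t])^2 = x_0^2 * exp(2 mu t) * (exp(sigma^2 t) - 1) = (49*exp(64*t/25) - 49)*exp(-16*t).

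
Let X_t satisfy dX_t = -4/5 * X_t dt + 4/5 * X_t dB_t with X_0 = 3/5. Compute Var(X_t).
Var(X_t) = (9*exp(16*t/25) - 9)*exp(-8*t/5)/25

For GBM dX = mu X dt + sigma X dB with X_0 = x_0, apply Itô to Y = log X: dY = (mu - sigma^2/2) dt + sigma dB, so Y_t = log(x_0) + (mu - sigma^2/2) t + sigma B_t and hence X_t = x_0 * exp((mu - sigma^2/2) t + sigma B_t).
With mu = -4/5, sigma = 4/5, x_0 = 3/5, this gives:
  X_t = 3/5 * exp((-28/25) * t + (4/5) * B_t).
Since sigma*B_t ~ Normal(0, sigma^2 t), E[exp(sigma*B_t)] = exp(sigma^2 t / 2); so E[X_t] = x_0 * exp((mu - sigma^2/2) t) * exp(sigma^2 t / 2) = x_0 * exp(mu t) = 3*exp(-4*t/5)/5.
Var(X_t) = E[X_t^2] - (E[X_t])^2 = x_0^2 * exp(2 mu t) * (exp(sigma^2 t) - 1) = (9*exp(16*t/25) - 9)*exp(-8*t/5)/25.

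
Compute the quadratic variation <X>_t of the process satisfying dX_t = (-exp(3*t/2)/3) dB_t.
<X>_t = exp(3*t)/27 - 1/27

For an Itô process dX_t = a(t) dt + b(t) dB_t, the quadratic variation is <X>_t = int_0^t b(s)^2 ds (the drift term does not contribute). Here b(s) = -exp(3*s/2)/3, so
  b(s)^2 = exp(3*s)/9.
Integrating from 0 to t:
  <X>_t = int_0^t (exp(3*s)/9) ds = exp(3*t)/27 - 1/27.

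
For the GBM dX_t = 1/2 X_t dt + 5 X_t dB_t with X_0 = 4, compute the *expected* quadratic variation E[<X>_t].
E[<X>_t] = 200*exp(26*t)/13 - 200/13

<X>_t = int_0^t (5 * X_s)^2 ds. Taking expectation inside the integral: E[<X>_t] = 5^2 * int_0^t E[X_s^2] ds. For GBM, E[X_s^2] = x_0^2 * exp((2 mu + sigma^2) s). Integrating:
  E[<X>_t] = 5^2 * 4^2 * (exp((2*(1/2) + 5^2) t) - 1) / (2*(1/2) + 5^2)
           = 5^2 * 4^2 * (exp(26 t) - 1) / 26 = 200*exp(26*t)/13 - 200/13.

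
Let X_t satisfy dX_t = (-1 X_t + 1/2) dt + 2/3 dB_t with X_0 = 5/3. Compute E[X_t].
E[X_t] = 1/2 + 7*exp(-t)/6

Taking expectations and using E[dB_t] = 0, the mean m(t) = E[X_t] satisfies the ODE m'(t) = a m(t) + b with m(0) = x_0. With a = -1, b = 1/2, x_0 = 5/3, the solution is
  m(t) = x_0 * exp(a t) + (b/a) * (exp(a t) - 1)
       = (5/3) * exp((-1) t) + ((1/2)/(-1)) * (exp((-1) t) - 1)
       = 1/2 + 7*exp(-t)/6.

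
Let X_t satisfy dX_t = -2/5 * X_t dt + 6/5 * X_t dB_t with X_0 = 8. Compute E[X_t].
E[X_t] = 8*exp(-2*t/5)

For GBM dX = mu X dt + sigma X dB with X_0 = x_0, apply Itô to Y = log X: dY = (mu - sigma^2/2) dt + sigma dB, so Y_t = log(x_0) + (mu - sigma^2/2) t + sigma B_t and hence X_t = x_0 * exp((mu - sigma^2/2) t + sigma B_t).
With mu = -2/5, sigma = 6/5, x_0 = 8, this gives:
  X_t = 8 * exp((-28/25) * t + (6/5) * B_t).
Since sigma*B_t ~ Normal(0, sigma^2 t), E[exp(sigma*B_t)] = exp(sigma^2 t / 2); so E[X_t] = x_0 * exp((mu - sigma^2/2) t) * exp(sigma^2 t / 2) = x_0 * exp(mu t) = 8*exp(-2*t/5).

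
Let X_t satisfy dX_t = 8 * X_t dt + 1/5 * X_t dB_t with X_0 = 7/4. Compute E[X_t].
E[X_t] = 7*exp(8*t)/4

For GBM dX = mu X dt + sigma X dB with X_0 = x_0, apply Itô to Y = log X: dY = (mu - sigma^2/2) dt + sigma dB, so Y_t = log(x_0) + (mu - sigma^2/2) t + sigma B_t and hence X_t = x_0 * exp((mu - sigma^2/2) t + sigma B_t).
With mu = 8, sigma = 1/5, x_0 = 7/4, this gives:
  X_t = 7/4 * exp((399/50) * t + (1/5) * B_t).
Since sigma*B_t ~ Normal(0, sigma^2 t), E[exp(sigma*B_t)] = exp(sigma^2 t / 2); so E[X_t] = x_0 * exp((mu - sigma^2/2) t) * exp(sigma^2 t / 2) = x_0 * exp(mu t) = 7*exp(8*t)/4.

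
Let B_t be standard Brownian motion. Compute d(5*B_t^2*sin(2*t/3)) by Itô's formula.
d(5*B_t^2*sin(2*t/3)) = (10*B_t^2*cos(2*t/3)/3 + 5*sin(2*t/3)) dt + (10*B_t*sin(2*t/3)) dB_t

Itô's formula for f(t, x): d f(t, B_t) = (f_t + (1/2) f_xx) dt + f_x dB_t. Compute partials of f(t, x) = 5*x^2*sin(2*t/3):
  f_t(t,x)  = 10*x^2*cos(2*t/3)/3
  f_x(t,x)  = 10*x*sin(2*t/3)
  f_xx(t,x) = 10*sin(2*t/3)
Assemble drift = f_t + (1/2) f_xx = 10*x^2*cos(2*t/3)/3 + 5*sin(2*t/3) and diffusion = f_x = 10*x*sin(2*t/3). Substituting x = B_t:
  d(5*B_t^2*sin(2*t/3)) = (10*B_t^2*cos(2*t/3)/3 + 5*sin(2*t/3)) dt + (10*B_t*sin(2*t/3)) dB_t.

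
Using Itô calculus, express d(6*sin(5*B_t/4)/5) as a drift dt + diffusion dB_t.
d(6*sin(5*B_t/4)/5) = (-15*sin(5*B_t/4)/16) dt + (3*cos(5*B_t/4)/2) dB_t

Itô's formula for f(B_t) gives d f(B_t) = f'(B_t) dB_t + (1/2) f''(B_t) dt. Compute derivatives of f(x) = 6*sin(5*x/4)/5:
  f'(x)  = 3*cos(5*x/4)/2
  f''(x) = -15*sin(5*x/4)/8
Substitute x = B_t and multiply the f'' term by 1/2:
  drift     = (1/2) * (-15*sin(5*x/4)/8) evaluated at B_t = -15*sin(5*B_t/4)/16
  diffusion = (3*cos(5*x/4)/2) evaluated at B_t = 3*cos(5*B_t/4)/2
Therefore d(6*sin(5*B_t/4)/5) = (-15*sin(5*B_t/4)/16) dt + (3*cos(5*B_t/4)/2) dB_t.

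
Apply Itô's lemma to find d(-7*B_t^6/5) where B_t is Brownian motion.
d(-7*B_t^6/5) = (-21*B_t^4) dt + (-42*B_t^5/5) dB_t

Itô's formula for f(B_t) gives d f(B_t) = f'(B_t) dB_t + (1/2) f''(B_t) dt. Compute derivatives of f(x) = -7*x^6/5:
  f'(x)  = -42*x^5/5
  f''(x) = -42*x^4
Substitute x = B_t and multiply the f'' term by 1/2:
  drift     = (1/2) * (-42*x^4) evaluated at B_t = -21*B_t^4
  diffusion = (-42*x^5/5) evaluated at B_t = -42*B_t^5/5
Therefore d(-7*B_t^6/5) = (-21*B_t^4) dt + (-42*B_t^5/5) dB_t.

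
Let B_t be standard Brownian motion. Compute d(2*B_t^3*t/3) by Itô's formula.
d(2*B_t^3*t/3) = (2*B_t*(B_t^2 + 3*t)/3) dt + (2*B_t^2*t) dB_t

Itô's formula for f(t, x): d f(t, B_t) = (f_t + (1/2) f_xx) dt + f_x dB_t. Compute partials of f(t, x) = 2*t*x^3/3:
  f_t(t,x)  = 2*x^3/3
  f_x(t,x)  = 2*t*x^2
  f_xx(t,x) = 4*t*x
Assemble drift = f_t + (1/2) f_xx = 2*x*(3*t + x^2)/3 and diffusion = f_x = 2*t*x^2. Substituting x = B_t:
  d(2*B_t^3*t/3) = (2*B_t*(B_t^2 + 3*t)/3) dt + (2*B_t^2*t) dB_t.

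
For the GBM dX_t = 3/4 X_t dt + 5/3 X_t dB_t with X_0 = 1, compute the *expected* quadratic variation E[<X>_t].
E[<X>_t] = 50*exp(77*t/18)/77 - 50/77

<X>_t = int_0^t ((5/3) * X_s)^2 ds. Taking expectation inside the integral: E[<X>_t] = (5/3)^2 * int_0^t E[X_s^2] ds. For GBM, E[X_s^2] = x_0^2 * exp((2 mu + sigma^2) s). Integrating:
  E[<X>_t] = (5/3)^2 * 1^2 * (exp((2*(3/4) + (5/3)^2) t) - 1) / (2*(3/4) + (5/3)^2)
           = (5/3)^2 * 1^2 * (exp((77/18) t) - 1) / (77/18) = 50*exp(77*t/18)/77 - 50/77.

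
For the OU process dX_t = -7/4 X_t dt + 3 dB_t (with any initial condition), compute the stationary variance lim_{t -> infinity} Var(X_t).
lim Var(X_t) = 18/7

The OU SDE dX = -theta X dt + sigma dB admits the integrating factor exp(theta t): d(exp(theta t) X_t) = sigma exp(theta t) dB_t. Integrating from 0 to t gives X_t = x_0 * exp(-theta t) + sigma * int_0^t exp(-theta (t-s)) dB_s for any initial x_0. The Itô integral has variance (by the Itô isometry) sigma^2 * int_0^t exp(-2 theta (t - s)) ds = sigma^2 * (1 - exp(-2 theta t)) / (2 theta), independent of x_0.
With theta = 7/4, sigma = 3:
  Var(X_t) = (3)^2 * (1 - exp(-2*7/4 t)) / (2 * 7/4) = 18/7 - 18*exp(-7*t/2)/7.
As t -> infinity, exp(-2*7/4 t) -> 0, so the stationary variance is sigma^2 / (2 theta) = 18/7.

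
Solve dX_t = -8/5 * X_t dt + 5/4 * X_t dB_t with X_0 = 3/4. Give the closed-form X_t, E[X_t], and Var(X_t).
X_t = 3/4 * exp((-381/160) t + (5/4) B_t); E[X_t] = 3*exp(-8*t/5)/4; Var(X_t) = (9*exp(25*t/16) - 9)*exp(-16*t/5)/16

For GBM dX = mu X dt + sigma X dB with X_0 = x_0, apply Itô to Y = log X: dY = (mu - sigma^2/2) dt + sigma dB, so Y_t = log(x_0) + (mu - sigma^2/2) t + sigma B_t and hence X_t = x_0 * exp((mu - sigma^2/2) t + sigma B_t).
With mu = -8/5, sigma = 5/4, x_0 = 3/4, this gives:
  X_t = 3/4 * exp((-381/160) * t + (5/4) * B_t).
Since sigma*B_t ~ Normal(0, sigma^2 t), E[exp(sigma*B_t)] = exp(sigma^2 t / 2); so E[X_t] = x_0 * exp((mu - sigma^2/2) t) * exp(sigma^2 t / 2) = x_0 * exp(mu t) = 3*exp(-8*t/5)/4.
Var(X_t) = E[X_t^2] - (E[X_t])^2 = x_0^2 * exp(2 mu t) * (exp(sigma^2 t) - 1) = (9*exp(25*t/16) - 9)*exp(-16*t/5)/16.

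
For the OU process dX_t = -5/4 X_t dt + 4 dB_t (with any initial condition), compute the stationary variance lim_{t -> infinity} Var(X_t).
lim Var(X_t) = 32/5

The OU SDE dX = -theta X dt + sigma dB admits the integrating factor exp(theta t): d(exp(theta t) X_t) = sigma exp(theta t) dB_t. Integrating from 0 to t gives X_t = x_0 * exp(-theta t) + sigma * int_0^t exp(-theta (t-s)) dB_s for any initial x_0. The Itô integral has variance (by the Itô isometry) sigma^2 * int_0^t exp(-2 theta (t - s)) ds = sigma^2 * (1 - exp(-2 theta t)) / (2 theta), independent of x_0.
With theta = 5/4, sigma = 4:
  Var(X_t) = (4)^2 * (1 - exp(-2*5/4 t)) / (2 * 5/4) = 32/5 - 32*exp(-5*t/2)/5.
As t -> infinity, exp(-2*5/4 t) -> 0, so the stationary variance is sigma^2 / (2 theta) = 32/5.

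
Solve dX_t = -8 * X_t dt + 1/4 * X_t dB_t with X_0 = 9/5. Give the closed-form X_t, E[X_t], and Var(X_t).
X_t = 9/5 * exp((-257/32) t + (1/4) B_t); E[X_t] = 9*exp(-8*t)/5; Var(X_t) = (81*exp(t/16) - 81)*exp(-16*t)/25

For GBM dX = mu X dt + sigma X dB with X_0 = x_0, apply Itô to Y = log X: dY = (mu - sigma^2/2) dt + sigma dB, so Y_t = log(x_0) + (mu - sigma^2/2) t + sigma B_t and hence X_t = x_0 * exp((mu - sigma^2/2) t + sigma B_t).
With mu = -8, sigma = 1/4, x_0 = 9/5, this gives:
  X_t = 9/5 * exp((-257/32) * t + (1/4) * B_t).
Since sigma*B_t ~ Normal(0, sigma^2 t), E[exp(sigma*B_t)] = exp(sigma^2 t / 2); so E[X_t] = x_0 * exp((mu - sigma^2/2) t) * exp(sigma^2 t / 2) = x_0 * exp(mu t) = 9*exp(-8*t)/5.
Var(X_t) = E[X_t^2] - (E[X_t])^2 = x_0^2 * exp(2 mu t) * (exp(sigma^2 t) - 1) = (81*exp(t/16) - 81)*exp(-16*t)/25.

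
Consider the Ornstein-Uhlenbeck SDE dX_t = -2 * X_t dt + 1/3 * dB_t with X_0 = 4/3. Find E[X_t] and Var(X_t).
E[X_t] = 4*exp(-2*t)/3; Var(X_t) = 1/36 - exp(-4*t)/36

The OU SDE dX = -theta X dt + sigma dB admits the integrating factor exp(theta t): d(exp(theta t) X_t) = sigma exp(theta t) dB_t. Integrating from 0 to t:
  X_t = x_0 * exp(-theta t) + sigma * int_0^t exp(-theta (t-s)) dB_s.
The Itô integral has mean 0 and (by the Itô isometry) variance sigma^2 * int_0^t exp(-2 theta (t - s)) ds = sigma^2 * (1 - exp(-2 theta t)) / (2 theta).
With theta = 2, sigma = 1/3, x_0 = 4/3:
  E[X_t] = 4/3 * exp(-2 t) = 4*exp(-2*t)/3
  Var(X_t) = (1/3)^2 * (1 - exp(-2*2 t)) / (2 * 2) = 1/36 - exp(-4*t)/36.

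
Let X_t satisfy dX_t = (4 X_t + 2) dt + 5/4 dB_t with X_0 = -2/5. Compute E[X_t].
E[X_t] = exp(4*t)/10 - 1/2

Taking expectations and using E[dB_t] = 0, the mean m(t) = E[X_t] satisfies the ODE m'(t) = a m(t) + b with m(0) = x_0. With a = 4, b = 2, x_0 = -2/5, the solution is
  m(t) = x_0 * exp(a t) + (b/a) * (exp(a t) - 1)
       = (-2/5) * exp(4 t) + (2/4) * (exp(4 t) - 1)
       = exp(4*t)/10 - 1/2.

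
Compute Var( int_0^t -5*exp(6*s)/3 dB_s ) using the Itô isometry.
Var = 25*exp(12*t)/108 - 25/108

The Itô integral of a deterministic integrand f(s) has mean 0 because each increment f(s) * (B_{s+ds} - B_s) has mean 0. By the Itô isometry:
  Var( int_0^t f(s) dB_s ) = E[ (int_0^t f(s) dB_s)^2 ] = int_0^t f(s)^2 ds.
Here f(s) = -5*exp(6*s)/3, so f(s)^2 = 25*exp(12*s)/9. Integrate:
  int_0^t (25*exp(12*s)/9) ds = 25*exp(12*t)/108 - 25/108.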